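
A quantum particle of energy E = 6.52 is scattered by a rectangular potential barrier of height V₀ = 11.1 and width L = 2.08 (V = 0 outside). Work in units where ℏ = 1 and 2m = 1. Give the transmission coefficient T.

Since E < V₀ the interior solution is evanescent with decay constant κ = √(2m(V₀ − E))/ℏ = 2.140.
κL = 4.451, sinh(κL) = 42.87.
Matching ψ, ψ′ at both faces gives T = [1 + V₀² sinh²(κL) / (4E(V₀ − E))]⁻¹ = 1/1897 = 0.000527.

T = 0.000527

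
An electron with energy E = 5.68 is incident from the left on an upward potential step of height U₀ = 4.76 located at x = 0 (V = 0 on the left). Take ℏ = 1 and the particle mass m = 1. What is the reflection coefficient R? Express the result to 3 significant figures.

R = 0.182

On each side the TISE gives plane waves with k = √(2m(E − V))/ℏ: k₁ = √(2·1·5.68) = 3.370, k₂ = √(2·1·0.92) = 1.356.
Matching ψ and ψ′ at x = 0 gives r = (k₁ − k₂)/(k₁ + k₂), so R = r² = 0.1815 and T = 1 − R = 0.8185.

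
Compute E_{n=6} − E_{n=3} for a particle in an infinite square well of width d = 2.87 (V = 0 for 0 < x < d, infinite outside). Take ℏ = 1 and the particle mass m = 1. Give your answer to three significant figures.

E_n = n²π²ℏ²/(2md²), so ΔE = (6² − 3²) π²ℏ²/(2md²).
ΔE = 27 × π² / (2 × 1 × 2.87²) = 16.18.

ΔE = 16.2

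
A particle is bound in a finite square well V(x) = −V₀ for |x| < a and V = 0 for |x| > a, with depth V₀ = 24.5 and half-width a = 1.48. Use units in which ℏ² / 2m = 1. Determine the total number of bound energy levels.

The dimensionless depth is z₀ = a√(2mV₀)/ℏ = 1.48 × √(24.50) = 7.326.
A new bound state (alternating even/odd) appears each time z₀ passes a multiple of π/2, so N = ⌊2z₀/π⌋ + 1 = ⌊4.664⌋ + 1 = 5.

N = 5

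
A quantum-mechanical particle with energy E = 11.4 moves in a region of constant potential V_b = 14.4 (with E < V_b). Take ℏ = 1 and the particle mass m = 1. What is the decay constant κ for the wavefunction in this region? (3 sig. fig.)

Since E < V_b the TISE in this region is ψ'' = κ²ψ with κ = √(2m(V_b − E))/ℏ.
κ = √(2 × 1 × 3) = 2.449.

κ = 2.45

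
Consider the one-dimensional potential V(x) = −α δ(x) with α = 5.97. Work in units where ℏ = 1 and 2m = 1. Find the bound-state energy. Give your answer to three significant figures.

For x ≠ 0 the bound state is ψ ∝ e^{−κ|x|}; integrating the TISE across the delta gives the cusp condition 2κ = 2mα/ℏ², so κ = 2.985.
Then E = −ℏ²κ²/(2m) = −mα²/(2ℏ²) = -8.910.

E = -8.91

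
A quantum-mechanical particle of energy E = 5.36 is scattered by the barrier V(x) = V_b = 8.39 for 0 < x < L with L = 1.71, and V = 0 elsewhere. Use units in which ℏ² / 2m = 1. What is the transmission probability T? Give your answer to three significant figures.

T = 0.00955

Since E < V_b the interior solution is evanescent with decay constant κ = √(2m(V_b − E))/ℏ = 1.741.
κL = 2.977, sinh(κL) = 9.785.
The exact tunnelling result is T⁻¹ = 1 + V_b² sinh²(κL) / [4E(V_b − E)] = 104.7, so T = 0.00955.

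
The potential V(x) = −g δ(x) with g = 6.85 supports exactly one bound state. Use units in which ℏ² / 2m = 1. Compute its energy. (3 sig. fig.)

The bound state is ψ(x) = √κ e^{−κ|x|}. The derivative jump ψ'(0⁺) − ψ'(0⁻) = −(2mg/ℏ²)ψ(0) fixes κ = mg/ℏ² = 3.425.
Then E = −ℏ²κ²/(2m) = −mg²/(2ℏ²) = -11.73.

E = -11.7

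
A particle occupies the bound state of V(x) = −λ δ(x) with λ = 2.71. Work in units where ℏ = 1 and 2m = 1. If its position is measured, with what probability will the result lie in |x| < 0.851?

P = 0.900

The normalised bound state is ψ = √κ e^{−κ|x|} with κ = mλ/ℏ² = 1.355.
P(|x| < d) = ∫_{−d}^{d} κ e^{−2κ|x|} dx = 1 − e^{−2κd} = 1 − e^{−2.306} = 0.9004.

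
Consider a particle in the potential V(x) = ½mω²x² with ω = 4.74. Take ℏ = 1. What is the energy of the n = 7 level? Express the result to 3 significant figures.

E = 35.6

The oscillator eigenvalues are E_n = ℏω(n + ½), so E_7 = 4.74 × 7.5 = 35.55.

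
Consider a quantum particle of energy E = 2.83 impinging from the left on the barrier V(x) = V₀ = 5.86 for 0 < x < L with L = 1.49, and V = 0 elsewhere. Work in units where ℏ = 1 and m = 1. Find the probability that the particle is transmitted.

Since E < V₀ the interior solution is evanescent with decay constant κ = √(2m(V₀ − E))/ℏ = 2.462.
κL = 3.668, sinh(κL) = 19.57.
Matching ψ, ψ′ at both faces gives T = [1 + V₀² sinh²(κL) / (4E(V₀ − E))]⁻¹ = 1/384.5 = 0.00260.

T = 0.00260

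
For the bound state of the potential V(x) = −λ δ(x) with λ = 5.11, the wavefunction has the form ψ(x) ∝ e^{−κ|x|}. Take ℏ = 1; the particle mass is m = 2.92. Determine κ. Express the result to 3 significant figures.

Integrate −(ℏ²/2m)ψ'' − λδ(x)ψ = Eψ from −ε to +ε: the ψ'' term gives ψ'(0⁺) − ψ'(0⁻) and the δ term gives −(2mλ/ℏ²)ψ(0).
With ψ ∝ e^{−κ|x|} this yields −2κ = −2mλ/ℏ², so κ = mλ/ℏ² = 14.92.

κ = 14.9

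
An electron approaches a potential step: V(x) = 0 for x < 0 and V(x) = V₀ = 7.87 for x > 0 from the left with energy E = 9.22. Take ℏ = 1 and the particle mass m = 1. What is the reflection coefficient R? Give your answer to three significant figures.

R = 0.199

The wavenumbers are k₁ = √(2mE)/ℏ = 4.294 on the left and k₂ = √(2m(E − V₀))/ℏ = 1.643 on the right.
Continuity of ψ and ψ′ at the step yields the reflection amplitude r = (k₁ − k₂)/(k₁ + k₂) = 0.4465; thus R = |r|² = 0.1994, T = 0.8006.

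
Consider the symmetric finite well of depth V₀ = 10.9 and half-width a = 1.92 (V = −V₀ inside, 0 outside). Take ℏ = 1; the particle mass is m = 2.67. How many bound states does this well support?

Define the well-strength parameter z₀ = (a/ℏ)√(2mV₀) = 1.92 × √(2·2.67·10.9) = 14.65.
The even/odd transcendental equations gain one root per π/2 in z₀, giving N = 1 + ⌊2z₀/π⌋ = 1 + ⌊9.325⌋ = 10.

N = 10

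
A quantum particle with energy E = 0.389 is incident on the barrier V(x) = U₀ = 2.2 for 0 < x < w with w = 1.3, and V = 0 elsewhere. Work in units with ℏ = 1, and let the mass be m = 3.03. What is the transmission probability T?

T = 0.000423

E < U₀: inside the barrier ψ ∝ e^{±κx} with κ = √(2m(U₀ − E))/ℏ = 3.313.
κw = 4.307, sinh(κw) = 37.09.
Matching ψ, ψ′ at both faces gives T = [1 + U₀² sinh²(κw) / (4E(U₀ − E))]⁻¹ = 1/2364 = 0.000423.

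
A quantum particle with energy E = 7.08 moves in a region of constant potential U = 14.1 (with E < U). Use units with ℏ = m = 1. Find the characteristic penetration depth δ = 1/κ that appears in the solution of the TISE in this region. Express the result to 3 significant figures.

Since E < U the TISE in this region is ψ'' = κ²ψ with κ = √(2m(U − E))/ℏ.
κ = √(2 × 1 × 7.02) = 3.747. The penetration depth is δ = 1/κ = 0.267.

δ = 0.267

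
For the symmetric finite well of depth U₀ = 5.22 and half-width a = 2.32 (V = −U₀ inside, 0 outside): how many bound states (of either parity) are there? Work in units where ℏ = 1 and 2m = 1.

Define the well-strength parameter z₀ = (a/ℏ)√(2mU₀) = 2.32 × √(2·0.5·5.22) = 5.301.
The even/odd transcendental equations gain one root per π/2 in z₀, giving N = 1 + ⌊2z₀/π⌋ = 1 + ⌊3.374⌋ = 4.

N = 4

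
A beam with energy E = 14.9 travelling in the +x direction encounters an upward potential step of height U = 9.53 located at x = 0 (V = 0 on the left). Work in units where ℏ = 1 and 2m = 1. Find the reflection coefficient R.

On each side the TISE gives plane waves with k = √(2m(E − V))/ℏ: k₁ = √(2·½·14.9) = 3.860, k₂ = √(2·½·5.37) = 2.317.
Continuity of ψ and ψ′ at the step yields the reflection amplitude r = (k₁ − k₂)/(k₁ + k₂) = 0.2497; thus R = |r|² = 0.06237, T = 0.9376.

R = 0.0624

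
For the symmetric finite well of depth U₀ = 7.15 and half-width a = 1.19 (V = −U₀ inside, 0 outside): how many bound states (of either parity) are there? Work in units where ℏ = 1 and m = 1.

Define the well-strength parameter z₀ = (a/ℏ)√(2mU₀) = 1.19 × √(2·1·7.15) = 4.500.
A new bound state (alternating even/odd) appears each time z₀ passes a multiple of π/2, so N = ⌊2z₀/π⌋ + 1 = ⌊2.865⌋ + 1 = 3.

N = 3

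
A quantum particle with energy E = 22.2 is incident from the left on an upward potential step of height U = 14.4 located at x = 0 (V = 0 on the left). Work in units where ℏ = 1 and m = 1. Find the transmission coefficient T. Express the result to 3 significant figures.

T = 0.935

The wavenumbers are k₁ = √(2mE)/ℏ = 6.663 on the left and k₂ = √(2m(E − U))/ℏ = 3.950 on the right.
Matching ψ and ψ′ at x = 0 gives r = (k₁ − k₂)/(k₁ + k₂), so R = r² = 0.06538 and T = 1 − R = 0.9346.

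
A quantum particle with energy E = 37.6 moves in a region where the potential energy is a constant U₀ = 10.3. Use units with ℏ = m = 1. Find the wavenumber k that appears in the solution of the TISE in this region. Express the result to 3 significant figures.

k = 7.39

With E > U₀ the solution is oscillatory, ψ ∝ e^{±ikx} with k = √(2m(E − U₀))/ℏ.
k = √(2 × 1 × 27.3) = 7.389.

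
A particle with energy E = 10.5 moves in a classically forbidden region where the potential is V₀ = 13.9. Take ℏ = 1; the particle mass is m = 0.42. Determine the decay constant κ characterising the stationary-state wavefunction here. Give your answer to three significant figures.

κ = 1.69

Since E < V₀ the TISE in this region is ψ'' = κ²ψ with κ = √(2m(V₀ − E))/ℏ.
κ = √(2 × 0.42 × 3.4) = 1.690.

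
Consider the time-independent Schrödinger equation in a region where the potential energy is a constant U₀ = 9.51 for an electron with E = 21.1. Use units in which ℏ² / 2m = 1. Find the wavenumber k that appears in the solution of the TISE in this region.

With E > U₀ the solution is oscillatory, ψ ∝ e^{±ikx} with k = √(2m(E − U₀))/ℏ.
k = √(2 × 0.5 × 11.59) = 3.404.

k = 3.40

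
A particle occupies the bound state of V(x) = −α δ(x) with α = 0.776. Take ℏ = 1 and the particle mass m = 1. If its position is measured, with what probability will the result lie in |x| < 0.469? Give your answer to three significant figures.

The normalised bound state is ψ = √κ e^{−κ|x|} with κ = mα/ℏ² = 0.7760.
P(|x| < d) = ∫_{−d}^{d} κ e^{−2κ|x|} dx = 1 − e^{−2κd} = 1 − e^{−0.7279} = 0.5171.

P = 0.517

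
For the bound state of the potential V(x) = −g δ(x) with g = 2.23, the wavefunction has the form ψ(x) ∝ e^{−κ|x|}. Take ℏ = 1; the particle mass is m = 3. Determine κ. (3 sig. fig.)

κ = 6.69

Integrating the TISE across x = 0 gives the cusp condition ψ'(0⁺) − ψ'(0⁻) = −(2mg/ℏ²)ψ(0).
With ψ ∝ e^{−κ|x|} this yields −2κ = −2mg/ℏ², so κ = mg/ℏ² = 6.690.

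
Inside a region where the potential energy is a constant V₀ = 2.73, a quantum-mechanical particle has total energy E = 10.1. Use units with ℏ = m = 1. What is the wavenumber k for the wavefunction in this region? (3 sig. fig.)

With E > V₀ the solution is oscillatory, ψ ∝ e^{±ikx} with k = √(2m(E − V₀))/ℏ.
k = √(2 × 1 × 7.37) = 3.839.

k = 3.84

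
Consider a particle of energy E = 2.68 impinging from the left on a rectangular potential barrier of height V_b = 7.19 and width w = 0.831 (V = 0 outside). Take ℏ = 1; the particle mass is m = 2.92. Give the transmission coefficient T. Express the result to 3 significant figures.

T = 0.000739

E < V_b: inside the barrier ψ ∝ e^{±κx} with κ = √(2m(V_b − E))/ℏ = 5.132.
κw = 4.265, sinh(κw) = 35.57.
The exact tunnelling result is T⁻¹ = 1 + V_b² sinh²(κw) / [4E(V_b − E)] = 1354, so T = 0.000739.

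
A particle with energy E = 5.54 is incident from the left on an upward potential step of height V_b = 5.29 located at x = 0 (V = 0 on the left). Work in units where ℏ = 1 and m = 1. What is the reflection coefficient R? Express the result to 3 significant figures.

R = 0.422

On each side the TISE gives plane waves with k = √(2m(E − V))/ℏ: k₁ = √(2·1·5.54) = 3.329, k₂ = √(2·1·0.25) = 0.7071.
Matching ψ and ψ′ at x = 0 gives r = (k₁ − k₂)/(k₁ + k₂), so R = r² = 0.4220 and T = 1 − R = 0.5780.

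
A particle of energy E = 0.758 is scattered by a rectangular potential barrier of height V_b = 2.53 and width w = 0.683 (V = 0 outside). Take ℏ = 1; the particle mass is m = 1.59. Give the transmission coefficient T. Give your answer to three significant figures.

T = 0.124

E < V_b: inside the barrier ψ ∝ e^{±κx} with κ = √(2m(V_b − E))/ℏ = 2.374.
κw = 1.621, sinh(κw) = 2.431.
The exact tunnelling result is T⁻¹ = 1 + V_b² sinh²(κw) / [4E(V_b − E)] = 8.041, so T = 0.124.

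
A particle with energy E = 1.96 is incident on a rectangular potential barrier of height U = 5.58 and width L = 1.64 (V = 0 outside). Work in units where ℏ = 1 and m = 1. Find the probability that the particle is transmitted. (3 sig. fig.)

E < U: inside the barrier ψ ∝ e^{±κx} with κ = √(2m(U − E))/ℏ = 2.691.
κL = 4.413, sinh(κL) = 41.24.
Matching ψ, ψ′ at both faces gives T = [1 + U² sinh²(κL) / (4E(U − E))]⁻¹ = 1/1867 = 0.000536.

T = 0.000536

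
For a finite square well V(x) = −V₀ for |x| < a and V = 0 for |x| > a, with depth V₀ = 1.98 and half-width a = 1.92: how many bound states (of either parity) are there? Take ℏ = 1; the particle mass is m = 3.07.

N = 5

Define the well-strength parameter z₀ = (a/ℏ)√(2mV₀) = 1.92 × √(2·3.07·1.98) = 6.694.
The even/odd transcendental equations gain one root per π/2 in z₀, giving N = 1 + ⌊2z₀/π⌋ = 1 + ⌊4.262⌋ = 5.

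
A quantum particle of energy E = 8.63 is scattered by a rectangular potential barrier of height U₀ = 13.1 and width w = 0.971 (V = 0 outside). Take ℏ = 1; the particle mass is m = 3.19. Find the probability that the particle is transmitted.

T = 0.000113

Since E < U₀ the interior solution is evanescent with decay constant κ = √(2m(U₀ − E))/ℏ = 5.340.
κw = 5.185, sinh(κw) = 89.32.
Matching ψ, ψ′ at both faces gives T = [1 + U₀² sinh²(κw) / (4E(U₀ − E))]⁻¹ = 1/8874 = 0.000113.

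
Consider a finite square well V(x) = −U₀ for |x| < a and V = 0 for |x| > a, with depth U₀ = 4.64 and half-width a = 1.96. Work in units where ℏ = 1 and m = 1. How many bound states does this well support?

N = 4

The dimensionless depth is z₀ = a√(2mU₀)/ℏ = 1.96 × √(9.280) = 5.971.
A new bound state (alternating even/odd) appears each time z₀ passes a multiple of π/2, so N = ⌊2z₀/π⌋ + 1 = ⌊3.801⌋ + 1 = 4.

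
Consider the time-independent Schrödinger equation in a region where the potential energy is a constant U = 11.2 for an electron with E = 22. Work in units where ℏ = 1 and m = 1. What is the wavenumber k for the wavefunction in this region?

With E > U the solution is oscillatory, ψ ∝ e^{±ikx} with k = √(2m(E − U))/ℏ.
k = √(2 × 1 × 10.8) = 4.648.

k = 4.65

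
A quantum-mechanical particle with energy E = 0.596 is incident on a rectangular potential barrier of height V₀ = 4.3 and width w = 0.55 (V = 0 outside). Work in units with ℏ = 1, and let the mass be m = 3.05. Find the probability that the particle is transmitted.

T = 0.0102

Since E < V₀ the interior solution is evanescent with decay constant κ = √(2m(V₀ − E))/ℏ = 4.753.
κw = 2.614, sinh(κw) = 6.793.
Matching ψ, ψ′ at both faces gives T = [1 + V₀² sinh²(κw) / (4E(V₀ − E))]⁻¹ = 1/97.61 = 0.0102.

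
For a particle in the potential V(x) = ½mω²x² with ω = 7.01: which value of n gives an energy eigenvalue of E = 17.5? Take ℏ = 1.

n = 2

E_n = ℏω(n + ½) ⇒ n = E/(ℏω) − ½ = 17.5/7.01 − 0.5 = 1.996 → n = 2.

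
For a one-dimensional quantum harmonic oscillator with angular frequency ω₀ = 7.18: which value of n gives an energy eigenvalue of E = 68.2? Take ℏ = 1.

E_n = ℏω₀(n + ½) ⇒ n = E/(ℏω₀) − ½ = 68.2/7.18 − 0.5 = 8.999 → n = 9.

n = 9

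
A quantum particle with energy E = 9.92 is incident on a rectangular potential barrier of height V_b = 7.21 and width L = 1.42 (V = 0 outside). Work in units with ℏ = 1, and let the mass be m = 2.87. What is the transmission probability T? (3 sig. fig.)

Above the barrier the interior wavenumber is k₂ = √(2m(E − V_b))/ℏ = 3.944, giving phase k₂L = 5.601.
Matching at both interfaces gives T⁻¹ = 1 + V_b² sin²(k₂L) / [4E(E − V_b)] = 1.192, hence T = 0.839.

T = 0.839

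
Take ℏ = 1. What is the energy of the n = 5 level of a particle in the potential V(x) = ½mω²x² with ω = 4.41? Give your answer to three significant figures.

E = 24.3

The oscillator eigenvalues are E_n = ℏω(n + ½), so E_5 = 4.41 × 5.5 = 24.26.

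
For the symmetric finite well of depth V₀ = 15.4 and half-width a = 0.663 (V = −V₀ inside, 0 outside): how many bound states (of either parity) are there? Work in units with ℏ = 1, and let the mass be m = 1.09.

The dimensionless depth is z₀ = a√(2mV₀)/ℏ = 0.663 × √(33.57) = 3.842.
A new bound state (alternating even/odd) appears each time z₀ passes a multiple of π/2, so N = ⌊2z₀/π⌋ + 1 = ⌊2.446⌋ + 1 = 3.

N = 3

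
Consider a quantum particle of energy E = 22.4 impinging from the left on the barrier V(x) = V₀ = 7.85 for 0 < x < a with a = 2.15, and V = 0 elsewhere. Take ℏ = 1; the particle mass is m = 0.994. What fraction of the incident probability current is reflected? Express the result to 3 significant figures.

R = 0.0325

E > V₀: inside the barrier k₂ = √(2m(E − V₀))/ℏ = 5.378, k₂a = 11.56.
T = [1 + V₀² sin²(k₂a) / (4E(E − V₀))]⁻¹ = 1/1.034 = 0.967.
R = 1 − T = 0.0325.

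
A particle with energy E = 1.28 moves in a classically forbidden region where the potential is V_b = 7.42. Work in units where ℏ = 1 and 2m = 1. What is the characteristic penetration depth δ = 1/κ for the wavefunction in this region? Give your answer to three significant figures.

δ = 0.404

Since E < V_b the TISE in this region is ψ'' = κ²ψ with κ = √(2m(V_b − E))/ℏ.
κ = √(2 × 0.5 × 6.14) = 2.478. The penetration depth is δ = 1/κ = 0.404.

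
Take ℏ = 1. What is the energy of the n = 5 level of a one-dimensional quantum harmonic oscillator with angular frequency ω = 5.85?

E = 32.2

The oscillator eigenvalues are E_n = ℏω(n + ½), so E_5 = 5.85 × 5.5 = 32.18.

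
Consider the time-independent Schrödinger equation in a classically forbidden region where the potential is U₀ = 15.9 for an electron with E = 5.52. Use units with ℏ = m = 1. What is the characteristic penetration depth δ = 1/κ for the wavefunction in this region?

δ = 0.219

Since E < U₀ the TISE in this region is ψ'' = κ²ψ with κ = √(2m(U₀ − E))/ℏ.
κ = √(2 × 1 × 10.38) = 4.556. The penetration depth is δ = 1/κ = 0.219.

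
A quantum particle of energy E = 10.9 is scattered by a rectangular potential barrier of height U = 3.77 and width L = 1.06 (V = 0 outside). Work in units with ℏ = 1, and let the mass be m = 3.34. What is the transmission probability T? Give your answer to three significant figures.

Above the barrier the interior wavenumber is k₂ = √(2m(E − U))/ℏ = 6.901, giving phase k₂L = 7.315.
Matching at both interfaces gives T⁻¹ = 1 + U² sin²(k₂L) / [4E(E − U)] = 1.034, hence T = 0.967.

T = 0.967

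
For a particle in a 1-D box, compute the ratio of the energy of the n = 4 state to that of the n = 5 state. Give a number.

0.64

Since E_n ∝ n², the ratio is (4/5)² = 0.64.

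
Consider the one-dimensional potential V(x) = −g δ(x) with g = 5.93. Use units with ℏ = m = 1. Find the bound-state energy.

The bound state is ψ(x) = √κ e^{−κ|x|}. The derivative jump ψ'(0⁺) − ψ'(0⁻) = −(2mg/ℏ²)ψ(0) fixes κ = mg/ℏ² = 5.930.
Then E = −ℏ²κ²/(2m) = −mg²/(2ℏ²) = -17.58.

E = -17.6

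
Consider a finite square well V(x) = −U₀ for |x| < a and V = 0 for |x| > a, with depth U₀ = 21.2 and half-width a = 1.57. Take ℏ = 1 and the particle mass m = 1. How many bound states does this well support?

N = 7

Define the well-strength parameter z₀ = (a/ℏ)√(2mU₀) = 1.57 × √(2·1·21.2) = 10.22.
A new bound state (alternating even/odd) appears each time z₀ passes a multiple of π/2, so N = ⌊2z₀/π⌋ + 1 = ⌊6.508⌋ + 1 = 7.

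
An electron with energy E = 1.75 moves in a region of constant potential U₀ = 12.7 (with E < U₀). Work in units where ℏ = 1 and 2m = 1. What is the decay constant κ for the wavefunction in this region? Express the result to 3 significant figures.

κ = 3.31

Since E < U₀ the TISE in this region is ψ'' = κ²ψ with κ = √(2m(U₀ − E))/ℏ.
κ = √(2 × 0.5 × 10.95) = 3.309.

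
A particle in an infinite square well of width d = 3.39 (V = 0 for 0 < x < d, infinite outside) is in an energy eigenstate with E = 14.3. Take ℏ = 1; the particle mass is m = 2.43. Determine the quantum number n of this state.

n = 9

For an infinite well E_n = n²π²ℏ²/(2md²), so n = (d/πℏ)√(2mE).
n = (3.39/π) × √(2 × 2.43 × 14.3) = 8.996 → n = 9.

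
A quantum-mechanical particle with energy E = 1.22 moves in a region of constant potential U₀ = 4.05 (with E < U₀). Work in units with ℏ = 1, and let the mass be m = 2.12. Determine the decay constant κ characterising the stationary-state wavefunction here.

Since E < U₀ the TISE in this region is ψ'' = κ²ψ with κ = √(2m(U₀ − E))/ℏ.
κ = √(2 × 2.12 × 2.83) = 3.464.

κ = 3.46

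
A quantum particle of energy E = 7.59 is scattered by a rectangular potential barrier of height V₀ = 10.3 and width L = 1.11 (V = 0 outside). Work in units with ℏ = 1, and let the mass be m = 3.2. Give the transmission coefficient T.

E < V₀: inside the barrier ψ ∝ e^{±κx} with κ = √(2m(V₀ − E))/ℏ = 4.165.
κL = 4.623, sinh(κL) = 50.88.
Matching ψ, ψ′ at both faces gives T = [1 + V₀² sinh²(κL) / (4E(V₀ − E))]⁻¹ = 1/3339 = 0.000299.

T = 0.000299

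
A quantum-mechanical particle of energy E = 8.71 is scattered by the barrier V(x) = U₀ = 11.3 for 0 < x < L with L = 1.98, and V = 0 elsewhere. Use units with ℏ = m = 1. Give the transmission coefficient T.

T = 0.000344

E < U₀: inside the barrier ψ ∝ e^{±κx} with κ = √(2m(U₀ − E))/ℏ = 2.276.
κL = 4.506, sinh(κL) = 45.29.
The exact tunnelling result is T⁻¹ = 1 + U₀² sinh²(κL) / [4E(U₀ − E)] = 2904, so T = 0.000344.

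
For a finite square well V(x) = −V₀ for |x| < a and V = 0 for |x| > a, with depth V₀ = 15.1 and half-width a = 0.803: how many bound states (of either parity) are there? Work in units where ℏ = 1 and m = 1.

Define the well-strength parameter z₀ = (a/ℏ)√(2mV₀) = 0.803 × √(2·1·15.1) = 4.413.
The even/odd transcendental equations gain one root per π/2 in z₀, giving N = 1 + ⌊2z₀/π⌋ = 1 + ⌊2.809⌋ = 3.

N = 3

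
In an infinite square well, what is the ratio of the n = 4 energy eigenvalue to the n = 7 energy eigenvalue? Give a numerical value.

0.326531

Since E_n ∝ n², the ratio is (4/7)² = 0.326531.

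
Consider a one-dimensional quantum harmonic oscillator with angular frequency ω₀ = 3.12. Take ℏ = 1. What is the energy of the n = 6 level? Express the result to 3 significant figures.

Using E_n = (n + ½)ℏω₀: E_6 = 6.5 × 3.12 = 20.28.

E = 20.3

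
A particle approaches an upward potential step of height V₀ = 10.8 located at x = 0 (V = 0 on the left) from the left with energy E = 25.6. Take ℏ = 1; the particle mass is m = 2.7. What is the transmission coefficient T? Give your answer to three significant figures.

On each side the TISE gives plane waves with k = √(2m(E − V))/ℏ: k₁ = √(2·2.7·25.6) = 11.76, k₂ = √(2·2.7·14.8) = 8.940.
Continuity of ψ and ψ′ at the step yields the reflection amplitude r = (k₁ − k₂)/(k₁ + k₂) = 0.1361; thus R = |r|² = 0.01853, T = 0.9815.

T = 0.981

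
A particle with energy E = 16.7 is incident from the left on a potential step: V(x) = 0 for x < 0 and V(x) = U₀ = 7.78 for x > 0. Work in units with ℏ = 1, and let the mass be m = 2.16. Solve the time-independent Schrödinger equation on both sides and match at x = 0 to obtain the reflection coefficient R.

The wavenumbers are k₁ = √(2mE)/ℏ = 8.494 on the left and k₂ = √(2m(E − U₀))/ℏ = 6.208 on the right.
Matching ψ and ψ′ at x = 0 gives r = (k₁ − k₂)/(k₁ + k₂), so R = r² = 0.02418 and T = 1 − R = 0.9758.

R = 0.0242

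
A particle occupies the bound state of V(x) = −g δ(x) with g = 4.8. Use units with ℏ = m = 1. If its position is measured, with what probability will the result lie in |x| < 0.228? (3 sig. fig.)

The normalised bound state is ψ = √κ e^{−κ|x|} with κ = mg/ℏ² = 4.800.
P(|x| < d) = ∫_{−d}^{d} κ e^{−2κ|x|} dx = 1 − e^{−2κd} = 1 − e^{−2.189} = 0.8879.

P = 0.888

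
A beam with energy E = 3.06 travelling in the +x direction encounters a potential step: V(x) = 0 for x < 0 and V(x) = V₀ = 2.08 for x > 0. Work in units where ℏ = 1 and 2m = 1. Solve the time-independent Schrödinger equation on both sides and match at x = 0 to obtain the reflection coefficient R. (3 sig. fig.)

R = 0.0768

The wavenumbers are k₁ = √(2mE)/ℏ = 1.749 on the left and k₂ = √(2m(E − V₀))/ℏ = 0.9899 on the right.
Matching ψ and ψ′ at x = 0 gives r = (k₁ − k₂)/(k₁ + k₂), so R = r² = 0.07684 and T = 1 − R = 0.9232.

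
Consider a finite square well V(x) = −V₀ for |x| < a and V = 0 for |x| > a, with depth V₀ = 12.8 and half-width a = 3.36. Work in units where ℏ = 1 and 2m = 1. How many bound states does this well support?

The dimensionless depth is z₀ = a√(2mV₀)/ℏ = 3.36 × √(12.80) = 12.02.
A new bound state (alternating even/odd) appears each time z₀ passes a multiple of π/2, so N = ⌊2z₀/π⌋ + 1 = ⌊7.653⌋ + 1 = 8.

N = 8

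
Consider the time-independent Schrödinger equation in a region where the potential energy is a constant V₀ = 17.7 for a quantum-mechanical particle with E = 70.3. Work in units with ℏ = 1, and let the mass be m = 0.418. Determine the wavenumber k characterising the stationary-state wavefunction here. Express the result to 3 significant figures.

k = 6.63

With E > V₀ the solution is oscillatory, ψ ∝ e^{±ikx} with k = √(2m(E − V₀))/ℏ.
k = √(2 × 0.418 × 52.6) = 6.631.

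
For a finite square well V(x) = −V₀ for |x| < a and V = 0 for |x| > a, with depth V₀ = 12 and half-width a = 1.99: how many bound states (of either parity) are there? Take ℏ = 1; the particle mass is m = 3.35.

N = 12

The dimensionless depth is z₀ = a√(2mV₀)/ℏ = 1.99 × √(80.40) = 17.84.
A new bound state (alternating even/odd) appears each time z₀ passes a multiple of π/2, so N = ⌊2z₀/π⌋ + 1 = ⌊11.36⌋ + 1 = 12.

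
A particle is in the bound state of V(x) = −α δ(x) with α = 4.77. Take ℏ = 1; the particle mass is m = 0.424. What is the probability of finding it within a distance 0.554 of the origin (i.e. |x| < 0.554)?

P = 0.894

The normalised bound state is ψ = √κ e^{−κ|x|} with κ = mα/ℏ² = 2.022.
P(|x| < d) = ∫_{−d}^{d} κ e^{−2κ|x|} dx = 1 − e^{−2κd} = 1 − e^{−2.241} = 0.8936.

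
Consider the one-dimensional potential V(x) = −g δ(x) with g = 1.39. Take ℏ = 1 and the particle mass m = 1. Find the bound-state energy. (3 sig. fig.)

E = -0.966

For x ≠ 0 the bound state is ψ ∝ e^{−κ|x|}; integrating the TISE across the delta gives the cusp condition 2κ = 2mg/ℏ², so κ = 1.390.
Then E = −ℏ²κ²/(2m) = −mg²/(2ℏ²) = -0.9661.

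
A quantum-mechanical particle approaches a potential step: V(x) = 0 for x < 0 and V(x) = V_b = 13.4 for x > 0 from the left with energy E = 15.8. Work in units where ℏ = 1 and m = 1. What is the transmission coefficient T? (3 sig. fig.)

T = 0.807

The wavenumbers are k₁ = √(2mE)/ℏ = 5.621 on the left and k₂ = √(2m(E − V_b))/ℏ = 2.191 on the right.
Continuity of ψ and ψ′ at the step yields the reflection amplitude r = (k₁ − k₂)/(k₁ + k₂) = 0.4391; thus R = |r|² = 0.1928, T = 0.8072.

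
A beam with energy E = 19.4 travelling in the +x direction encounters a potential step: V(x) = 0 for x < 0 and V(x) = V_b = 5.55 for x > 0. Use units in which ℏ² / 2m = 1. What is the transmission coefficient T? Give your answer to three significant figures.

On each side the TISE gives plane waves with k = √(2m(E − V))/ℏ: k₁ = √(2·½·19.4) = 4.405, k₂ = √(2·½·13.85) = 3.722.
Matching ψ and ψ′ at x = 0 gives r = (k₁ − k₂)/(k₁ + k₂), so R = r² = 0.007064 and T = 1 − R = 0.9929.

T = 0.993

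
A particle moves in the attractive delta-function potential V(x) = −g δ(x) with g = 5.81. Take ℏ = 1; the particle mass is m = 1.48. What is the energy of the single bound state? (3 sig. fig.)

The bound state is ψ(x) = √κ e^{−κ|x|}. The derivative jump ψ'(0⁺) − ψ'(0⁻) = −(2mg/ℏ²)ψ(0) fixes κ = mg/ℏ² = 8.599.
Then E = −ℏ²κ²/(2m) = −mg²/(2ℏ²) = -24.98.

E = -25.0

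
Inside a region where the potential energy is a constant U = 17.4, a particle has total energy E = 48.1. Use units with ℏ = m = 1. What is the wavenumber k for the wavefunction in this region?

k = 7.84

With E > U the solution is oscillatory, ψ ∝ e^{±ikx} with k = √(2m(E − U))/ℏ.
k = √(2 × 1 × 30.7) = 7.836.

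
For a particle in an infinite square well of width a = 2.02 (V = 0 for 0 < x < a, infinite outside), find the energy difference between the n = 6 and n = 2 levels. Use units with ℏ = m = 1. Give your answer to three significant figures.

ΔE = 38.7

E_n = n²π²ℏ²/(2ma²), so ΔE = (6² − 2²) π²ℏ²/(2ma²).
ΔE = 32 × π² / (2 × 1 × 2.02²) = 38.70.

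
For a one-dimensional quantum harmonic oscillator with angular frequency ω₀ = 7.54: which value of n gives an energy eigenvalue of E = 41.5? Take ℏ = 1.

E_n = ℏω₀(n + ½) ⇒ n = E/(ℏω₀) − ½ = 41.5/7.54 − 0.5 = 5.004 → n = 5.

n = 5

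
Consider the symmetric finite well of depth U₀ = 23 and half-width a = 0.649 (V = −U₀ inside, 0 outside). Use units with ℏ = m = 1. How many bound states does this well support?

N = 3

Define the well-strength parameter z₀ = (a/ℏ)√(2mU₀) = 0.649 × √(2·1·23) = 4.402.
A new bound state (alternating even/odd) appears each time z₀ passes a multiple of π/2, so N = ⌊2z₀/π⌋ + 1 = ⌊2.802⌋ + 1 = 3.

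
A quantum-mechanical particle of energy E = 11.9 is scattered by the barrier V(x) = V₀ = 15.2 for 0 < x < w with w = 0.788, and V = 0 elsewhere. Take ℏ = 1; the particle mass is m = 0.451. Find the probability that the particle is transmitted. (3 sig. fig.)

Since E < V₀ the interior solution is evanescent with decay constant κ = √(2m(V₀ − E))/ℏ = 1.725.
κw = 1.360, sinh(κw) = 1.819.
The exact tunnelling result is T⁻¹ = 1 + V₀² sinh²(κw) / [4E(V₀ − E)] = 5.865, so T = 0.170.

T = 0.170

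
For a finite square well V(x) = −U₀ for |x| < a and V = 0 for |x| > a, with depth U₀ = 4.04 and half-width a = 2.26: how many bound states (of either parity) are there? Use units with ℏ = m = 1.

The dimensionless depth is z₀ = a√(2mU₀)/ℏ = 2.26 × √(8.080) = 6.424.
The even/odd transcendental equations gain one root per π/2 in z₀, giving N = 1 + ⌊2z₀/π⌋ = 1 + ⌊4.090⌋ = 5.

N = 5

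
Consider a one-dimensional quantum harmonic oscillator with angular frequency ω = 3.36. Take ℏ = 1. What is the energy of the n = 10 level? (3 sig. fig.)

E = 35.3

Using E_n = (n + ½)ℏω: E_10 = 10.5 × 3.36 = 35.28.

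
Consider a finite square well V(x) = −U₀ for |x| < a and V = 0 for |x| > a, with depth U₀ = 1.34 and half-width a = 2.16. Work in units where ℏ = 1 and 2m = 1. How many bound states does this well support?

N = 2

The dimensionless depth is z₀ = a√(2mU₀)/ℏ = 2.16 × √(1.340) = 2.500.
A new bound state (alternating even/odd) appears each time z₀ passes a multiple of π/2, so N = ⌊2z₀/π⌋ + 1 = ⌊1.592⌋ + 1 = 2.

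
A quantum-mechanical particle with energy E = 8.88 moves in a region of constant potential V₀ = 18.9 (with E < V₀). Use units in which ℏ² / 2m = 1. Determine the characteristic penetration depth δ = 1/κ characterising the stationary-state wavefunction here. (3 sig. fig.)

Since E < V₀ the TISE in this region is ψ'' = κ²ψ with κ = √(2m(V₀ − E))/ℏ.
κ = √(2 × 0.5 × 10.02) = 3.165. The penetration depth is δ = 1/κ = 0.316.

δ = 0.316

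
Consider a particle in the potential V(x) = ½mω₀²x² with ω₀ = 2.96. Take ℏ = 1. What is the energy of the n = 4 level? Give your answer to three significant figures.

The oscillator eigenvalues are E_n = ℏω₀(n + ½), so E_4 = 2.96 × 4.5 = 13.32.

E = 13.3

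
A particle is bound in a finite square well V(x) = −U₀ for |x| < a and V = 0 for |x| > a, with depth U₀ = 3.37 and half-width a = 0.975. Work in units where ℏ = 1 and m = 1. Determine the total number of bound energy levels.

The dimensionless depth is z₀ = a√(2mU₀)/ℏ = 0.975 × √(6.740) = 2.531.
A new bound state (alternating even/odd) appears each time z₀ passes a multiple of π/2, so N = ⌊2z₀/π⌋ + 1 = ⌊1.611⌋ + 1 = 2.

N = 2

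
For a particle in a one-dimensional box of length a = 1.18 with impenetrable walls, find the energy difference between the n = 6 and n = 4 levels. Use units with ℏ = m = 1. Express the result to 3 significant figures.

ΔE = 70.9

E_n = n²π²ℏ²/(2ma²), so ΔE = (6² − 4²) π²ℏ²/(2ma²).
ΔE = 20 × π² / (2 × 1 × 1.18²) = 70.88.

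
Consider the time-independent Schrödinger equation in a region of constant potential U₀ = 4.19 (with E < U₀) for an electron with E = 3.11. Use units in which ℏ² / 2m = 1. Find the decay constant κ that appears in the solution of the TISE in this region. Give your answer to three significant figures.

Since E < U₀ the TISE in this region is ψ'' = κ²ψ with κ = √(2m(U₀ − E))/ℏ.
κ = √(2 × 0.5 × 1.08) = 1.039.

κ = 1.04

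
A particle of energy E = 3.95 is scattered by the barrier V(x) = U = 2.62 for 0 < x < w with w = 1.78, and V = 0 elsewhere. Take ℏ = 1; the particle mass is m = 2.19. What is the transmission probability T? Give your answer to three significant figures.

Above the barrier the interior wavenumber is k₂ = √(2m(E − U))/ℏ = 2.414, giving phase k₂w = 4.296.
Matching at both interfaces gives T⁻¹ = 1 + U² sin²(k₂w) / [4E(E − U)] = 1.273, hence T = 0.785.

T = 0.785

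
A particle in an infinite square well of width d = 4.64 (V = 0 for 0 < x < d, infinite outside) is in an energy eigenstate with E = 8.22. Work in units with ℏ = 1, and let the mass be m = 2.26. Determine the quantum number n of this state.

For an infinite well E_n = n²π²ℏ²/(2md²), so n = (d/πℏ)√(2mE).
n = (4.64/π) × √(2 × 2.26 × 8.22) = 9.003 → n = 9.

n = 9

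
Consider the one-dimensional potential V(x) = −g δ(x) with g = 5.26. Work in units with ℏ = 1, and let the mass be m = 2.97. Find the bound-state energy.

The bound state is ψ(x) = √κ e^{−κ|x|}. The derivative jump ψ'(0⁺) − ψ'(0⁻) = −(2mg/ℏ²)ψ(0) fixes κ = mg/ℏ² = 15.62.
Then E = −ℏ²κ²/(2m) = −mg²/(2ℏ²) = -41.09.

E = -41.1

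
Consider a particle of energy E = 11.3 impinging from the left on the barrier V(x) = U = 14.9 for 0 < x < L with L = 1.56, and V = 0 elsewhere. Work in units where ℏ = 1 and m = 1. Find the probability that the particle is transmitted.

Since E < U the interior solution is evanescent with decay constant κ = √(2m(U − E))/ℏ = 2.683.
κL = 4.186, sinh(κL) = 32.87.
Matching ψ, ψ′ at both faces gives T = [1 + U² sinh²(κL) / (4E(U − E))]⁻¹ = 1/1475 = 0.000678.

T = 0.000678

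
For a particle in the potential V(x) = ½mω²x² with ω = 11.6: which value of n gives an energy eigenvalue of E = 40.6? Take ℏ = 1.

Invert E_n = (n + ½)ℏω: n = E/ℏω − ½ = 3.000, so n = 3.

n = 3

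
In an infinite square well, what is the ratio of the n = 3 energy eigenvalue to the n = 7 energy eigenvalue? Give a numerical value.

0.183673

E_n = n²π²ℏ²/(2mL²) so the ratio is n₂²/n₁² = 9/49 = 0.183673.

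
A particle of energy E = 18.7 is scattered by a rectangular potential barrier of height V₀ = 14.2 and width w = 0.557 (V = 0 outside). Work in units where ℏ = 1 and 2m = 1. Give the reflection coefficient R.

E > V₀: inside the barrier k₂ = √(2m(E − V₀))/ℏ = 2.121, k₂w = 1.182.
T = [1 + V₀² sin²(k₂w) / (4E(E − V₀))]⁻¹ = 1/1.513 = 0.661.
R = 1 − T = 0.339.

R = 0.339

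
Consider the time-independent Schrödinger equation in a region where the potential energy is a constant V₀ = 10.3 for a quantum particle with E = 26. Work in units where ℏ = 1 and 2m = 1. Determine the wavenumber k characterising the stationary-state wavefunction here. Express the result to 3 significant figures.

k = 3.96

With E > V₀ the solution is oscillatory, ψ ∝ e^{±ikx} with k = √(2m(E − V₀))/ℏ.
k = √(2 × 0.5 × 15.7) = 3.962.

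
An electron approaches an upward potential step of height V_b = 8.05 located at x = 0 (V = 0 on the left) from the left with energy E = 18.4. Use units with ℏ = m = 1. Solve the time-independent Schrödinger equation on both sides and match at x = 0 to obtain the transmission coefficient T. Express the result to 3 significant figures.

The wavenumbers are k₁ = √(2mE)/ℏ = 6.066 on the left and k₂ = √(2m(E − V_b))/ℏ = 4.550 on the right.
Continuity of ψ and ψ′ at the step yields the reflection amplitude r = (k₁ − k₂)/(k₁ + k₂) = 0.1429; thus R = |r|² = 0.02041, T = 0.9796.

T = 0.980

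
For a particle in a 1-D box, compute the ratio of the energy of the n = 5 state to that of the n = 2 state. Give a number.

E_n = n²π²ℏ²/(2mL²) so the ratio is n₂²/n₁² = 25/4 = 6.25.

6.25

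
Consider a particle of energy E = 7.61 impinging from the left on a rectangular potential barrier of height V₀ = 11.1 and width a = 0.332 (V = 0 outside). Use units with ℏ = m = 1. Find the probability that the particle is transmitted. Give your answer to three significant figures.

Since E < V₀ the interior solution is evanescent with decay constant κ = √(2m(V₀ − E))/ℏ = 2.642.
κa = 0.8771, sinh(κa) = 0.9940.
Matching ψ, ψ′ at both faces gives T = [1 + V₀² sinh²(κa) / (4E(V₀ − E))]⁻¹ = 1/2.146 = 0.466.

T = 0.466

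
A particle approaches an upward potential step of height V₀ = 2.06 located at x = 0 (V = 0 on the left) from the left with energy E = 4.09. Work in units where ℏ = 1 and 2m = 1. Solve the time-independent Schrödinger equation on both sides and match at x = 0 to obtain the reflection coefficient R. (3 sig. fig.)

R = 0.0301

On each side the TISE gives plane waves with k = √(2m(E − V))/ℏ: k₁ = √(2·½·4.09) = 2.022, k₂ = √(2·½·2.03) = 1.425.
Continuity of ψ and ψ′ at the step yields the reflection amplitude r = (k₁ − k₂)/(k₁ + k₂) = 0.1734; thus R = |r|² = 0.03005, T = 0.9699.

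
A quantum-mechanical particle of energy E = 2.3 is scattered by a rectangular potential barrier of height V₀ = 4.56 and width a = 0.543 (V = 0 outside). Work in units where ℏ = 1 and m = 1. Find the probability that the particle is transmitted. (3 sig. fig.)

T = 0.329

Since E < V₀ the interior solution is evanescent with decay constant κ = √(2m(V₀ − E))/ℏ = 2.126.
κa = 1.154, sinh(κa) = 1.428.
The exact tunnelling result is T⁻¹ = 1 + V₀² sinh²(κa) / [4E(V₀ − E)] = 3.041, so T = 0.329.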